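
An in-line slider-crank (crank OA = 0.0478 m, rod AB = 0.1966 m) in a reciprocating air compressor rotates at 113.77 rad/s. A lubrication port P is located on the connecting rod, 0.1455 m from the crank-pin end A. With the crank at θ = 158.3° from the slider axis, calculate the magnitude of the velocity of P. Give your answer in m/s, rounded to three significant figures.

2.13

ω = 113.8 rad/s.  Crank-pin speed |V_A| = rω = 5.4382 m/s, perpendicular to OA.
Rod angle: sinφ = −(r/L) sinθ ⇒ φ = -5.158°; ω_rod = −rω cosθ/√(L²−r²sin²θ) = +25.805 rad/s.
V_P = V_A + ω_rod × AP, with AP = 0.1455 m along the rod.
Components: V_Px = −rω sinθ − a·ω_rod·sinφ = -1.6732 m/s;  V_Py = rω cosθ + a·ω_rod·cosφ = -1.3133 m/s.
|V_P| = √(V_Px² + V_Py²) = 2.1271 m/s.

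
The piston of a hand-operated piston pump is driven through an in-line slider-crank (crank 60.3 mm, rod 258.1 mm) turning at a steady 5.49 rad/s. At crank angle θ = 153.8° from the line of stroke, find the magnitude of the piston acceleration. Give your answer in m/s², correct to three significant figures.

1.37

ω = 5.49 rad/s
x(θ) = r cosθ + √(L² − r² sin²θ); with ω constant, a = ω²·d²x/dθ².
d²x/dθ² = −r cosθ − r²(cos2θ)/√u − r⁴ sin²2θ/(4u^{3/2}),  u = L² − r² sin²θ = 0.0659068 m².
Substituting r = 0.0603 m, L = 0.2581 m, θ = 153.8°: d²x/dθ² = +0.04534 m.
a = ω²·d²x/dθ² = (5.49)²·(+0.04534) = +1.3666 m/s²;  |a| = 1.3666 m/s².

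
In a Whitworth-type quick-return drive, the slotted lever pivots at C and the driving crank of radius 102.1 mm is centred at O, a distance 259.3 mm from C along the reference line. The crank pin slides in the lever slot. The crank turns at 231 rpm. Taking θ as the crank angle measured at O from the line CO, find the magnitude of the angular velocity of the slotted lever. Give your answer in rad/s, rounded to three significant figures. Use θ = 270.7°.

ω = 24.19 rad/s (from 231 rpm).
Crank pin A relative to C: A = (d + r cosθ, r sinθ); lever angle φ = atan2(r sinθ, d + r cosθ).
Differentiating tanφ: φ̇ = rω(d cosθ + r)/(d² + r² + 2dr cosθ).
d² + r² + 2dr cosθ = |CA|² = 0.0783078 m²;  d cosθ + r = +0.10527 m.
|ω_lever| = |0.1021·24.19·+0.10527| / 0.0783078 = 3.3201 rad/s.

3.32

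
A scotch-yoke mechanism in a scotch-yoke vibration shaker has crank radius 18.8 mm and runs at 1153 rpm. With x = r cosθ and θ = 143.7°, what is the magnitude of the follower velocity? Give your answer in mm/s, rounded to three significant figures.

ω = 120.7 rad/s (from 1153 rpm).
x = r cosθ ⇒ ẋ = −rω sinθ.
|v| = rω|sinθ| = 0.0188·120.7·|sin 143.7°| = 1.3438 m/s = 1343.8 mm/s.

1340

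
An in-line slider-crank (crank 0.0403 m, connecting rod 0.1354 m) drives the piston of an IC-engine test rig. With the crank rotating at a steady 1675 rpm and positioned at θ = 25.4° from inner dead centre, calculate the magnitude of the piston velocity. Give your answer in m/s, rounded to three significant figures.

3.85

ω = 2π·1675/60 = 175.4 rad/s
For an in-line slider-crank, x = r cosθ + √(L² − r² sin²θ), so v = −rω sinθ·[1 + r cosθ/√(L² − r² sin²θ)].
With r = 0.0403 m, L = 0.1354 m, θ = 25.4°: √(L² − r² sin²θ) = 0.13429 m.
v = −0.0403·175.4·0.42894·[1 + 0.0403·0.90334/0.13429] = -3.854 m/s.
|v| = 3.854 m/s.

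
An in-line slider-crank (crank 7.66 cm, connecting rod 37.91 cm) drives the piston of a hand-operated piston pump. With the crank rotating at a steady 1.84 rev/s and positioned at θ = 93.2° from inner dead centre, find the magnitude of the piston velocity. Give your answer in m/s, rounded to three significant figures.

0.874

ω = 2π·1.84 = 11.56 rad/s
For an in-line slider-crank, x = r cosθ + √(L² − r² sin²θ), so v = −rω sinθ·[1 + r cosθ/√(L² − r² sin²θ)].
With r = 0.0766 m, L = 0.3791 m, θ = 93.2°: √(L² − r² sin²θ) = 0.37131 m.
v = −0.0766·11.56·0.99844·[1 + 0.0766·-0.05582/0.37131] = -0.87401 m/s.
|v| = 0.87401 m/s.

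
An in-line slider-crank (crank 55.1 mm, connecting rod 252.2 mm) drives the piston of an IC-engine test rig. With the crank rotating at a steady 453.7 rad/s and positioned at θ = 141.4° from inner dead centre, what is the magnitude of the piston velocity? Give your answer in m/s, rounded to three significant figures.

ω = 453.7 rad/s
For an in-line slider-crank, x = r cosθ + √(L² − r² sin²θ), so v = −rω sinθ·[1 + r cosθ/√(L² − r² sin²θ)].
With r = 0.0551 m, L = 0.2522 m, θ = 141.4°: √(L² − r² sin²θ) = 0.24985 m.
v = −0.0551·453.7·0.62388·[1 + 0.0551·-0.78152/0.24985] = -12.908 m/s.
|v| = 12.908 m/s.

12.9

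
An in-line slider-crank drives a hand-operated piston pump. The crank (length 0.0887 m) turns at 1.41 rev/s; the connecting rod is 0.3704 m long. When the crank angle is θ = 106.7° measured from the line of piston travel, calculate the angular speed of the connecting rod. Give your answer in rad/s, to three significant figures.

ω = 8.859 rad/s (converted from 1.41 rev/s).
The rod makes angle φ with the slider axis where L sinφ = r sinθ; differentiating, L cosφ·φ̇ = r ω cosθ.
L cosφ = √(L² − r² sin²θ) = 0.36052 m.
|ω_rod| = r ω |cosθ| / √(L² − r² sin²θ) = 0.0887·8.859·0.28736/0.36052 = 0.62635 rad/s.

0.626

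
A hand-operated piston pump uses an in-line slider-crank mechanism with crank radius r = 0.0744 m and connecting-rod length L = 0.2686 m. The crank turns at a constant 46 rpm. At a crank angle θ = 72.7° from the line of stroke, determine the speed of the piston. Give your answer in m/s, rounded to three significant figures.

0.371

ω = 2π·46/60 = 4.817 rad/s
For an in-line slider-crank, x = r cosθ + √(L² − r² sin²θ), so v = −rω sinθ·[1 + r cosθ/√(L² − r² sin²θ)].
With r = 0.0744 m, L = 0.2686 m, θ = 72.7°: √(L² − r² sin²θ) = 0.25904 m.
v = −0.0744·4.817·0.95476·[1 + 0.0744·0.29737/0.25904] = -0.37141 m/s.
|v| = 0.37141 m/s.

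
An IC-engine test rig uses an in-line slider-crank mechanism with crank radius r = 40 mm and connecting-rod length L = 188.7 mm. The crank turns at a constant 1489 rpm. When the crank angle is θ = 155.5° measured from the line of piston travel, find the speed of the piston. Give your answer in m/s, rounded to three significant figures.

ω = 2π·1489/60 = 155.9 rad/s
For an in-line slider-crank, x = r cosθ + √(L² − r² sin²θ), so v = −rω sinθ·[1 + r cosθ/√(L² − r² sin²θ)].
With r = 0.04 m, L = 0.1887 m, θ = 155.5°: √(L² − r² sin²θ) = 0.18797 m.
v = −0.04·155.9·0.41469·[1 + 0.04·-0.90996/0.18797] = -2.0856 m/s.
|v| = 2.0856 m/s.

2.09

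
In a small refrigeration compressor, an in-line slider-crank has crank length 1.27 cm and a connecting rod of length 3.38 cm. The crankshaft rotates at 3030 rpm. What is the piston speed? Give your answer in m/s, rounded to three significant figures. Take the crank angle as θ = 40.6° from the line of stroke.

ω = 2π·3030/60 = 317.3 rad/s
For an in-line slider-crank, x = r cosθ + √(L² − r² sin²θ), so v = −rω sinθ·[1 + r cosθ/√(L² − r² sin²θ)].
With r = 0.0127 m, L = 0.0338 m, θ = 40.6°: √(L² − r² sin²θ) = 0.032774 m.
v = −0.0127·317.3·0.65077·[1 + 0.0127·0.75927/0.032774] = -3.394 m/s.
|v| = 3.394 m/s.

3.39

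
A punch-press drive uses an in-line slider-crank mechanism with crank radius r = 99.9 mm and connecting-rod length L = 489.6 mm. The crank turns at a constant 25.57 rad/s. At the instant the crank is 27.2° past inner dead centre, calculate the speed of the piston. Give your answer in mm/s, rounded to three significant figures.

1380

ω = 25.57 rad/s
For an in-line slider-crank, x = r cosθ + √(L² − r² sin²θ), so v = −rω sinθ·[1 + r cosθ/√(L² − r² sin²θ)].
With r = 0.0999 m, L = 0.4896 m, θ = 27.2°: √(L² − r² sin²θ) = 0.48747 m.
v = −0.0999·25.57·0.45710·[1 + 0.0999·0.88942/0.48747] = -1.3805 m/s.
|v| = 1.3805 m/s = 1380.5 mm/s.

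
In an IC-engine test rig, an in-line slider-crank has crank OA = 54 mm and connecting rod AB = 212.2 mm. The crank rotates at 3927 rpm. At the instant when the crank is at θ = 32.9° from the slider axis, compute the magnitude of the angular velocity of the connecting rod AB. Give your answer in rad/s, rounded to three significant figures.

88.7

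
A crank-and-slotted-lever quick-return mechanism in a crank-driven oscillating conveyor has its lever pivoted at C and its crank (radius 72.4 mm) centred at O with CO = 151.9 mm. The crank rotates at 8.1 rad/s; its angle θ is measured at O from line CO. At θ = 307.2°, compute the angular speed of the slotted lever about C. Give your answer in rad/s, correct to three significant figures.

ω = 8.1 rad/s
Crank pin A relative to C: A = (d + r cosθ, r sinθ); lever angle φ = atan2(r sinθ, d + r cosθ).
Differentiating tanφ: φ̇ = rω(d cosθ + r)/(d² + r² + 2dr cosθ).
d² + r² + 2dr cosθ = |CA|² = 0.0416136 m²;  d cosθ + r = +0.16424 m.
|ω_lever| = |0.0724·8.1·+0.16424| / 0.0416136 = 2.3145 rad/s.

2.31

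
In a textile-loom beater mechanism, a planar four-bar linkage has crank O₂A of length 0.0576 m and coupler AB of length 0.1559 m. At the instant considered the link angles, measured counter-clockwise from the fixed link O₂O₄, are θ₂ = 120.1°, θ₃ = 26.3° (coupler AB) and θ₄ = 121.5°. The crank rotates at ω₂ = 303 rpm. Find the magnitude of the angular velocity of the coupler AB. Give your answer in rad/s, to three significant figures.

ω₂ = 31.73 rad/s (from 303 rpm).
Differentiating the loop-closure r₂e^{iθ₂}+r₃e^{iθ₃}=r₁+r₄e^{iθ₄} gives r₂ω₂e^{iθ₂}+r₃ω₃e^{iθ₃}=r₄ω₄e^{iθ₄}.
Eliminating the other unknown: ω₃ = r₂ω₂ sin(θ₄−θ₂) / [r₃ sin(θ₃−θ₄)].
Numerator sine = +0.02443; denominator sine = -0.99588.
Result = 0.0576·31.73·(+0.02443) / (0.1559·(-0.99588)) = -0.28761 rad/s; magnitude 0.28761 rad/s.

0.288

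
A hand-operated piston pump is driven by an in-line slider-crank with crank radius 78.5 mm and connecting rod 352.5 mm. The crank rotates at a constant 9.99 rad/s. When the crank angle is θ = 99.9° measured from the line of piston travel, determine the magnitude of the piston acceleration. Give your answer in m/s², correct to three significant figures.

3.03

ω = 9.99 rad/s
x(θ) = r cosθ + √(L² − r² sin²θ); with ω constant, a = ω²·d²x/dθ².
d²x/dθ² = −r cosθ − r²(cos2θ)/√u − r⁴ sin²2θ/(4u^{3/2}),  u = L² − r² sin²θ = 0.118276 m².
Substituting r = 0.0785 m, L = 0.3525 m, θ = 99.9°: d²x/dθ² = +0.030328 m.
a = ω²·d²x/dθ² = (9.99)²·(+0.030328) = +3.0268 m/s²;  |a| = 3.0268 m/s².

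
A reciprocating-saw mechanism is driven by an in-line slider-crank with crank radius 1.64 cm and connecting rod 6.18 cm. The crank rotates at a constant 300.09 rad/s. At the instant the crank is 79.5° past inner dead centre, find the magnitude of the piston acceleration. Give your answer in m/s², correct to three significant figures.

109

ω = 300.1 rad/s
x(θ) = r cosθ + √(L² − r² sin²θ); with ω constant, a = ω²·d²x/dθ².
d²x/dθ² = −r cosθ − r²(cos2θ)/√u − r⁴ sin²2θ/(4u^{3/2}),  u = L² − r² sin²θ = 0.00355921 m².
Substituting r = 0.0164 m, L = 0.0618 m, θ = 79.5°: d²x/dθ² = +0.0012092 m.
a = ω²·d²x/dθ² = (300.1)²·(+0.0012092) = +108.9 m/s²;  |a| = 108.9 m/s².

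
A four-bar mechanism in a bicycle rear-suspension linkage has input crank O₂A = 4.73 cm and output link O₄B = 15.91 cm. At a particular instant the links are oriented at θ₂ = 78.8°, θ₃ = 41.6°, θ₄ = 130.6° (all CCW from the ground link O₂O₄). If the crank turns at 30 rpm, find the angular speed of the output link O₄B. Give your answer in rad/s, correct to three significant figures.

0.565

ω₂ = 3.142 rad/s (from 30 rpm).
Differentiating the loop-closure r₂e^{iθ₂}+r₃e^{iθ₃}=r₁+r₄e^{iθ₄} gives r₂ω₂e^{iθ₂}+r₃ω₃e^{iθ₃}=r₄ω₄e^{iθ₄}.
Eliminating the other unknown: ω₄ = r₂ω₂ sin(θ₂−θ₃) / [r₄ sin(θ₄−θ₃)].
Numerator sine = +0.60460; denominator sine = +0.99985.
Result = 0.0473·3.142·(+0.60460) / (0.1591·(+0.99985)) = +0.56477 rad/s; magnitude 0.56477 rad/s.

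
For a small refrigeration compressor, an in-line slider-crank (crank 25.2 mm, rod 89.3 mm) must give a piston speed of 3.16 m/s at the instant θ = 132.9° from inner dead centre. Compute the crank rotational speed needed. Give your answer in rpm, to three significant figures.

For an in-line slider-crank, |v_piston| = rω|sinθ|·[1 + r cosθ/√(L² − r² sin²θ)].
With r = 0.0252 m, L = 0.0893 m, θ = 132.9°: the bracketed kinematic factor |dx/dθ| = 0.014836 m.
ω = v/|dx/dθ| = 3.16/0.014836 = 213 rad/s.
N = 60ω/(2π) = 2034 rpm.

2030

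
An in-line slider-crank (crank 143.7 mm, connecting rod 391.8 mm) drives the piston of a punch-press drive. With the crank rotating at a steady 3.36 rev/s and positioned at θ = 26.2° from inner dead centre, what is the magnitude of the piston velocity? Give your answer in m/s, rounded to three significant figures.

ω = 2π·3.36 = 21.11 rad/s
For an in-line slider-crank, x = r cosθ + √(L² − r² sin²θ), so v = −rω sinθ·[1 + r cosθ/√(L² − r² sin²θ)].
With r = 0.1437 m, L = 0.3918 m, θ = 26.2°: √(L² − r² sin²θ) = 0.38663 m.
v = −0.1437·21.11·0.44151·[1 + 0.1437·0.89726/0.38663] = -1.7861 m/s.
|v| = 1.7861 m/s.

1.79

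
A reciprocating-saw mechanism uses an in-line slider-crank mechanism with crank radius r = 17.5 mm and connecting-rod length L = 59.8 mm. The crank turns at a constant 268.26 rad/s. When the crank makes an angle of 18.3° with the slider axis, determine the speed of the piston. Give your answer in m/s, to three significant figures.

ω = 268.3 rad/s
For an in-line slider-crank, x = r cosθ + √(L² − r² sin²θ), so v = −rω sinθ·[1 + r cosθ/√(L² − r² sin²θ)].
With r = 0.0175 m, L = 0.0598 m, θ = 18.3°: √(L² − r² sin²θ) = 0.059547 m.
v = −0.0175·268.3·0.31399·[1 + 0.0175·0.94943/0.059547] = -1.8853 m/s.
|v| = 1.8853 m/s.

1.89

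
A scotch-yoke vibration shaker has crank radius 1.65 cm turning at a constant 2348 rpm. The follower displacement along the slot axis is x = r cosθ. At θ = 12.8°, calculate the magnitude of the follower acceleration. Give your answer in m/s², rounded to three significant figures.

973

ω = 245.9 rad/s (from 2348 rpm).
x = r cosθ ⇒ ẍ = −rω² cosθ (ω constant).
|a| = rω²|cosθ| = 0.0165·(245.9)²·|cos 12.8°| = 972.77 m/s².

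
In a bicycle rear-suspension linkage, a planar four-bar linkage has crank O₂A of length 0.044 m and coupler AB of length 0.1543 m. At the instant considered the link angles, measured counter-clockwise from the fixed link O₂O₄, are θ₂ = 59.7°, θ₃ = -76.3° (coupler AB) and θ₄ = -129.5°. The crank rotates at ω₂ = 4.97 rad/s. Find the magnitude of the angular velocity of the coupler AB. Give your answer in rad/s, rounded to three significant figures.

ω₂ = 4.97 rad/s
Differentiating the loop-closure r₂e^{iθ₂}+r₃e^{iθ₃}=r₁+r₄e^{iθ₄} gives r₂ω₂e^{iθ₂}+r₃ω₃e^{iθ₃}=r₄ω₄e^{iθ₄}.
Eliminating the other unknown: ω₃ = r₂ω₂ sin(θ₄−θ₂) / [r₃ sin(θ₃−θ₄)].
Numerator sine = +0.15988; denominator sine = +0.80073.
Result = 0.044·4.97·(+0.15988) / (0.1543·(+0.80073)) = +0.28298 rad/s; magnitude 0.28298 rad/s.

0.283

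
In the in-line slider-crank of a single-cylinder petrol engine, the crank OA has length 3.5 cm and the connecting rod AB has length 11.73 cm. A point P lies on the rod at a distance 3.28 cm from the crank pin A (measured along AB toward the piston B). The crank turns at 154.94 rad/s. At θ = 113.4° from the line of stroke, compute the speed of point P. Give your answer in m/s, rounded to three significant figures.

5.05

ω = 154.9 rad/s.  Crank-pin speed |V_A| = rω = 5.4229 m/s, perpendicular to OA.
Rod angle: sinφ = −(r/L) sinθ ⇒ φ = -15.893°; ω_rod = −rω cosθ/√(L²−r²sin²θ) = +19.09 rad/s.
V_P = V_A + ω_rod × AP, with AP = 0.0328 m along the rod.
Components: V_Px = −rω sinθ − a·ω_rod·sinφ = -4.8054 m/s;  V_Py = rω cosθ + a·ω_rod·cosφ = -1.5515 m/s.
|V_P| = √(V_Px² + V_Py²) = 5.0497 m/s.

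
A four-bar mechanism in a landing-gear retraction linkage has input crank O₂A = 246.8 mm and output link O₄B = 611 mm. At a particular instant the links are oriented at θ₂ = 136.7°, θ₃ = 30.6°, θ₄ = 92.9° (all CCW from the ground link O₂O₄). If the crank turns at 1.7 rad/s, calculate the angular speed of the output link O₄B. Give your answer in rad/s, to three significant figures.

0.745

ω₂ = 1.7 rad/s
Differentiating the loop-closure r₂e^{iθ₂}+r₃e^{iθ₃}=r₁+r₄e^{iθ₄} gives r₂ω₂e^{iθ₂}+r₃ω₃e^{iθ₃}=r₄ω₄e^{iθ₄}.
Eliminating the other unknown: ω₄ = r₂ω₂ sin(θ₂−θ₃) / [r₄ sin(θ₄−θ₃)].
Numerator sine = +0.96078; denominator sine = +0.88539.
Result = 0.2468·1.7·(+0.96078) / (0.611·(+0.88539)) = +0.74514 rad/s; magnitude 0.74514 rad/s.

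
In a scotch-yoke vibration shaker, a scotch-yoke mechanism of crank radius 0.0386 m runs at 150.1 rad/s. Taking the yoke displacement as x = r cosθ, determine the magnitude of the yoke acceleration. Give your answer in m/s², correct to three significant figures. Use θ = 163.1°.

ω = 150.1 rad/s
x = r cosθ ⇒ ẍ = −rω² cosθ (ω constant).
|a| = rω²|cosθ| = 0.0386·(150.1)²·|cos 163.1°| = 832.1 m/s².

832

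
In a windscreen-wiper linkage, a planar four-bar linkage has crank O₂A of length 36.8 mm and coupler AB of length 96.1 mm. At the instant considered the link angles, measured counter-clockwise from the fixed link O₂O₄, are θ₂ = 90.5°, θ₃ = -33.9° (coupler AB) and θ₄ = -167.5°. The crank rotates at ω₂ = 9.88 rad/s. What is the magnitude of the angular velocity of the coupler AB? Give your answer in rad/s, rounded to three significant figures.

5.11

ω₂ = 9.88 rad/s
Differentiating the loop-closure r₂e^{iθ₂}+r₃e^{iθ₃}=r₁+r₄e^{iθ₄} gives r₂ω₂e^{iθ₂}+r₃ω₃e^{iθ₃}=r₄ω₄e^{iθ₄}.
Eliminating the other unknown: ω₃ = r₂ω₂ sin(θ₄−θ₂) / [r₃ sin(θ₃−θ₄)].
Numerator sine = +0.97815; denominator sine = +0.72417.
Result = 0.0368·9.88·(+0.97815) / (0.0961·(+0.72417)) = +5.1103 rad/s; magnitude 5.1103 rad/s.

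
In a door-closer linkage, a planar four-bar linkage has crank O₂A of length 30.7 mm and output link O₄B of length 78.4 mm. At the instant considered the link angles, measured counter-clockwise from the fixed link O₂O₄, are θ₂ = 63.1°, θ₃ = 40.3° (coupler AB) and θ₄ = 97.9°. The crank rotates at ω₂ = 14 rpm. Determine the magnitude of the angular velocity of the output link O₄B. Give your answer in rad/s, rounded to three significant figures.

0.263

ω₂ = 1.466 rad/s (from 14 rpm).
Differentiating the loop-closure r₂e^{iθ₂}+r₃e^{iθ₃}=r₁+r₄e^{iθ₄} gives r₂ω₂e^{iθ₂}+r₃ω₃e^{iθ₃}=r₄ω₄e^{iθ₄}.
Eliminating the other unknown: ω₄ = r₂ω₂ sin(θ₂−θ₃) / [r₄ sin(θ₄−θ₃)].
Numerator sine = +0.38752; denominator sine = +0.84433.
Result = 0.0307·1.466·(+0.38752) / (0.0784·(+0.84433)) = +0.26349 rad/s; magnitude 0.26349 rad/s.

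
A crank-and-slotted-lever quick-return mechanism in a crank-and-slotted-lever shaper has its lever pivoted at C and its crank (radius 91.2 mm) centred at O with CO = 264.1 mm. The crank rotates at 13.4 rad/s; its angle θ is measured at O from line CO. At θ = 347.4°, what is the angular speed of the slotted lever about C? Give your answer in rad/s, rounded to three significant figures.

3.41

ω = 13.4 rad/s
Crank pin A relative to C: A = (d + r cosθ, r sinθ); lever angle φ = atan2(r sinθ, d + r cosθ).
Differentiating tanφ: φ̇ = rω(d cosθ + r)/(d² + r² + 2dr cosθ).
d² + r² + 2dr cosθ = |CA|² = 0.125078 m²;  d cosθ + r = +0.34894 m.
|ω_lever| = |0.0912·13.4·+0.34894| / 0.125078 = 3.4093 rad/s.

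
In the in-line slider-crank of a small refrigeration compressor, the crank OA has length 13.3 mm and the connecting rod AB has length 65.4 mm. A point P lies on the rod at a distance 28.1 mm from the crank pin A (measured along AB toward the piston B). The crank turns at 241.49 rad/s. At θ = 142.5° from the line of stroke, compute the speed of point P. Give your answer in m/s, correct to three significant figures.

2.33

ω = 241.5 rad/s.  Crank-pin speed |V_A| = rω = 3.2118 m/s, perpendicular to OA.
Rod angle: sinφ = −(r/L) sinθ ⇒ φ = -7.111°; ω_rod = −rω cosθ/√(L²−r²sin²θ) = +39.264 rad/s.
V_P = V_A + ω_rod × AP, with AP = 0.0281 m along the rod.
Components: V_Px = −rω sinθ − a·ω_rod·sinφ = -1.8186 m/s;  V_Py = rω cosθ + a·ω_rod·cosφ = -1.4533 m/s.
|V_P| = √(V_Px² + V_Py²) = 2.328 m/s.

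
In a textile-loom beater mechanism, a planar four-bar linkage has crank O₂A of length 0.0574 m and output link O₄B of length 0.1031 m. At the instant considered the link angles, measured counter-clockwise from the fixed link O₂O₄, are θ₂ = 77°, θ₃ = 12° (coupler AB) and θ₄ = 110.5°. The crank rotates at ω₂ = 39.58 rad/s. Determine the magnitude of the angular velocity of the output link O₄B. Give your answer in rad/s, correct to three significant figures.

ω₂ = 39.58 rad/s
Differentiating the loop-closure r₂e^{iθ₂}+r₃e^{iθ₃}=r₁+r₄e^{iθ₄} gives r₂ω₂e^{iθ₂}+r₃ω₃e^{iθ₃}=r₄ω₄e^{iθ₄}.
Eliminating the other unknown: ω₄ = r₂ω₂ sin(θ₂−θ₃) / [r₄ sin(θ₄−θ₃)].
Numerator sine = +0.90631; denominator sine = +0.98902.
Result = 0.0574·39.58·(+0.90631) / (0.1031·(+0.98902)) = +20.193 rad/s; magnitude 20.193 rad/s.

20.2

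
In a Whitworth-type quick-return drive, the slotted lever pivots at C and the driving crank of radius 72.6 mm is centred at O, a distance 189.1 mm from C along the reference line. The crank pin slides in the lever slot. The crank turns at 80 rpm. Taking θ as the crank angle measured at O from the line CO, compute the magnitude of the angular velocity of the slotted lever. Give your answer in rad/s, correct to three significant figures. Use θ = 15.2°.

ω = 8.378 rad/s (from 80 rpm).
Crank pin A relative to C: A = (d + r cosθ, r sinθ); lever angle φ = atan2(r sinθ, d + r cosθ).
Differentiating tanφ: φ̇ = rω(d cosθ + r)/(d² + r² + 2dr cosθ).
d² + r² + 2dr cosθ = |CA|² = 0.0675263 m²;  d cosθ + r = +0.25508 m.
|ω_lever| = |0.0726·8.378·+0.25508| / 0.0675263 = 2.2976 rad/s.

2.30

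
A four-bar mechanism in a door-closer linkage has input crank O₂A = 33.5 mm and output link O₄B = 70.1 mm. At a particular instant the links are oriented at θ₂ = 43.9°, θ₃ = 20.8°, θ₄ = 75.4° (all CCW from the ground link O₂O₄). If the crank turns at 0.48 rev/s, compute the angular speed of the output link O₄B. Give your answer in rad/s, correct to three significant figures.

0.694

ω₂ = 3.016 rad/s (from 0.48 rev/s).
Differentiating the loop-closure r₂e^{iθ₂}+r₃e^{iθ₃}=r₁+r₄e^{iθ₄} gives r₂ω₂e^{iθ₂}+r₃ω₃e^{iθ₃}=r₄ω₄e^{iθ₄}.
Eliminating the other unknown: ω₄ = r₂ω₂ sin(θ₂−θ₃) / [r₄ sin(θ₄−θ₃)].
Numerator sine = +0.39234; denominator sine = +0.81513.
Result = 0.0335·3.016·(+0.39234) / (0.0701·(+0.81513)) = +0.69372 rad/s; magnitude 0.69372 rad/s.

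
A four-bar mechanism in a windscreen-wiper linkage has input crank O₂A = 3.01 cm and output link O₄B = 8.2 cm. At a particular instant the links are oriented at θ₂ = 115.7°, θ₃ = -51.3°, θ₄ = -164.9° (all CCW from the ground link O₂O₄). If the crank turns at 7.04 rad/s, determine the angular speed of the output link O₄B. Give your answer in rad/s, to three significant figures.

ω₂ = 7.04 rad/s
Differentiating the loop-closure r₂e^{iθ₂}+r₃e^{iθ₃}=r₁+r₄e^{iθ₄} gives r₂ω₂e^{iθ₂}+r₃ω₃e^{iθ₃}=r₄ω₄e^{iθ₄}.
Eliminating the other unknown: ω₄ = r₂ω₂ sin(θ₂−θ₃) / [r₄ sin(θ₄−θ₃)].
Numerator sine = +0.22495; denominator sine = -0.91636.
Result = 0.0301·7.04·(+0.22495) / (0.082·(-0.91636)) = -0.63437 rad/s; magnitude 0.63437 rad/s.

0.634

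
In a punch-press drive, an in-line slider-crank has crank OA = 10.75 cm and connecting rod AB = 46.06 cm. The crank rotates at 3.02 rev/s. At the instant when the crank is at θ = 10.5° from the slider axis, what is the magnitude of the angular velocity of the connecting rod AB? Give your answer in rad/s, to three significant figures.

ω = 18.98 rad/s (converted from 3.02 rev/s).
The rod makes angle φ with the slider axis where L sinφ = r sinθ; differentiating, L cosφ·φ̇ = r ω cosθ.
L cosφ = √(L² − r² sin²θ) = 0.46018 m.
|ω_rod| = r ω |cosθ| / √(L² − r² sin²θ) = 0.1075·18.98·0.98325/0.46018 = 4.3584 rad/s.

4.36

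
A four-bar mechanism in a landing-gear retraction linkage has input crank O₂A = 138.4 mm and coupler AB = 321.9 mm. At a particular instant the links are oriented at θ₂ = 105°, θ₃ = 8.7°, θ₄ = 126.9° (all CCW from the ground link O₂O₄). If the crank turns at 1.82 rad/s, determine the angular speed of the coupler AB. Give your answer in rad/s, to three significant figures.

ω₂ = 1.82 rad/s
Differentiating the loop-closure r₂e^{iθ₂}+r₃e^{iθ₃}=r₁+r₄e^{iθ₄} gives r₂ω₂e^{iθ₂}+r₃ω₃e^{iθ₃}=r₄ω₄e^{iθ₄}.
Eliminating the other unknown: ω₃ = r₂ω₂ sin(θ₄−θ₂) / [r₃ sin(θ₃−θ₄)].
Numerator sine = +0.37299; denominator sine = -0.88130.
Result = 0.1384·1.82·(+0.37299) / (0.3219·(-0.88130)) = -0.33117 rad/s; magnitude 0.33117 rad/s.

0.331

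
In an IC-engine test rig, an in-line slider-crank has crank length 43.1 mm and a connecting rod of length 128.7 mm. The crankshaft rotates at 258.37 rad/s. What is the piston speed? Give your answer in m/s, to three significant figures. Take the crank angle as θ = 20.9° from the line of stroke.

5.22

ω = 258.4 rad/s
For an in-line slider-crank, x = r cosθ + √(L² − r² sin²θ), so v = −rω sinθ·[1 + r cosθ/√(L² − r² sin²θ)].
With r = 0.0431 m, L = 0.1287 m, θ = 20.9°: √(L² − r² sin²θ) = 0.12778 m.
v = −0.0431·258.4·0.35674·[1 + 0.0431·0.93420/0.12778] = -5.2243 m/s.
|v| = 5.2243 m/s.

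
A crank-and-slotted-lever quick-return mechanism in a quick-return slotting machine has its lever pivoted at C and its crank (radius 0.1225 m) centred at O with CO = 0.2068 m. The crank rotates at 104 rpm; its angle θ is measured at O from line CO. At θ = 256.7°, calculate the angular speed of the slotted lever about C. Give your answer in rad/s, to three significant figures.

ω = 10.89 rad/s (from 104 rpm).
Crank pin A relative to C: A = (d + r cosθ, r sinθ); lever angle φ = atan2(r sinθ, d + r cosθ).
Differentiating tanφ: φ̇ = rω(d cosθ + r)/(d² + r² + 2dr cosθ).
d² + r² + 2dr cosθ = |CA|² = 0.0461168 m²;  d cosθ + r = +0.074926 m.
|ω_lever| = |0.1225·10.89·+0.074926| / 0.0461168 = 2.1676 rad/s.

2.17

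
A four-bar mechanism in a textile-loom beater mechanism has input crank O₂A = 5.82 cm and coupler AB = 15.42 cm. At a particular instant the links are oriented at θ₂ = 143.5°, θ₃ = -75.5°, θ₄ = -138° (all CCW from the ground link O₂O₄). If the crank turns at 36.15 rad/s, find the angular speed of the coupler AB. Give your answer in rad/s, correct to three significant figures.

15.1

ω₂ = 36.15 rad/s
Differentiating the loop-closure r₂e^{iθ₂}+r₃e^{iθ₃}=r₁+r₄e^{iθ₄} gives r₂ω₂e^{iθ₂}+r₃ω₃e^{iθ₃}=r₄ω₄e^{iθ₄}.
Eliminating the other unknown: ω₃ = r₂ω₂ sin(θ₄−θ₂) / [r₃ sin(θ₃−θ₄)].
Numerator sine = +0.97992; denominator sine = +0.88701.
Result = 0.0582·36.15·(+0.97992) / (0.1542·(+0.88701)) = +15.073 rad/s; magnitude 15.073 rad/s.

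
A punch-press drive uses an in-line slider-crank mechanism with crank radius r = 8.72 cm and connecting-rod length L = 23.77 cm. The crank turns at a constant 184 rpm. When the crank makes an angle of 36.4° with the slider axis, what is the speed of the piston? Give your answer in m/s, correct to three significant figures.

1.30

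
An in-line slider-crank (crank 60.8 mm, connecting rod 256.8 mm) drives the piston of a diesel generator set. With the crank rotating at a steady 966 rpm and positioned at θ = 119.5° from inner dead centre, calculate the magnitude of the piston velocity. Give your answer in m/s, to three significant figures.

ω = 2π·966/60 = 101.2 rad/s
For an in-line slider-crank, x = r cosθ + √(L² − r² sin²θ), so v = −rω sinθ·[1 + r cosθ/√(L² − r² sin²θ)].
With r = 0.0608 m, L = 0.2568 m, θ = 119.5°: √(L² − r² sin²θ) = 0.25129 m.
v = −0.0608·101.2·0.87036·[1 + 0.0608·-0.49242/0.25129] = -4.7153 m/s.
|v| = 4.7153 m/s.

4.72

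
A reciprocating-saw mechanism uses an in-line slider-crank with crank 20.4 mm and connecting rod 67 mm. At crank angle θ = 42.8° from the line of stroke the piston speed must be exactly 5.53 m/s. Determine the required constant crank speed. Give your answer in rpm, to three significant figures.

3100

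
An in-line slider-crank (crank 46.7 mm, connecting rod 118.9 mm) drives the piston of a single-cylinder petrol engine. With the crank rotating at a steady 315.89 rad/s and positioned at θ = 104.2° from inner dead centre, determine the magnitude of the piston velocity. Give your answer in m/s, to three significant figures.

ω = 315.9 rad/s
For an in-line slider-crank, x = r cosθ + √(L² − r² sin²θ), so v = −rω sinθ·[1 + r cosθ/√(L² − r² sin²θ)].
With r = 0.0467 m, L = 0.1189 m, θ = 104.2°: √(L² − r² sin²θ) = 0.10994 m.
v = −0.0467·315.9·0.96945·[1 + 0.0467·-0.24531/0.10994] = -12.811 m/s.
|v| = 12.811 m/s.

12.8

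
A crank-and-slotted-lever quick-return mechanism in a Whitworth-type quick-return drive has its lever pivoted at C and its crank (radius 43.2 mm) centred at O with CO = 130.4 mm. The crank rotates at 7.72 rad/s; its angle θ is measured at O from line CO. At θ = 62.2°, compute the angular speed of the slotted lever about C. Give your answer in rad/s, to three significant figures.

ω = 7.72 rad/s
Crank pin A relative to C: A = (d + r cosθ, r sinθ); lever angle φ = atan2(r sinθ, d + r cosθ).
Differentiating tanφ: φ̇ = rω(d cosθ + r)/(d² + r² + 2dr cosθ).
d² + r² + 2dr cosθ = |CA|² = 0.024125 m²;  d cosθ + r = +0.10402 m.
|ω_lever| = |0.0432·7.72·+0.10402| / 0.024125 = 1.4379 rad/s.

1.44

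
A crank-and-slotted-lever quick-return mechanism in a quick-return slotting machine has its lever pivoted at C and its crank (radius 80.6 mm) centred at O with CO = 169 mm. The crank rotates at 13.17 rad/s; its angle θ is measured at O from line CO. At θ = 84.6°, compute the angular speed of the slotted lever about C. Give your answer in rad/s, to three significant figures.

2.72

ω = 13.17 rad/s
Crank pin A relative to C: A = (d + r cosθ, r sinθ); lever angle φ = atan2(r sinθ, d + r cosθ).
Differentiating tanφ: φ̇ = rω(d cosθ + r)/(d² + r² + 2dr cosθ).
d² + r² + 2dr cosθ = |CA|² = 0.0376211 m²;  d cosθ + r = +0.096504 m.
|ω_lever| = |0.0806·13.17·+0.096504| / 0.0376211 = 2.7229 rad/s.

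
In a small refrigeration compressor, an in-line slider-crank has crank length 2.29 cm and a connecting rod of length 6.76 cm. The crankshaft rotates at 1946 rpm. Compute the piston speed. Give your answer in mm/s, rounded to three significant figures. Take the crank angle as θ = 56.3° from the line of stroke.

4640

ω = 2π·1946/60 = 203.8 rad/s
For an in-line slider-crank, x = r cosθ + √(L² − r² sin²θ), so v = −rω sinθ·[1 + r cosθ/√(L² − r² sin²θ)].
With r = 0.0229 m, L = 0.0676 m, θ = 56.3°: √(L² − r² sin²θ) = 0.06486 m.
v = −0.0229·203.8·0.83195·[1 + 0.0229·0.55484/0.06486] = -4.643 m/s.
|v| = 4.643 m/s = 4643 mm/s.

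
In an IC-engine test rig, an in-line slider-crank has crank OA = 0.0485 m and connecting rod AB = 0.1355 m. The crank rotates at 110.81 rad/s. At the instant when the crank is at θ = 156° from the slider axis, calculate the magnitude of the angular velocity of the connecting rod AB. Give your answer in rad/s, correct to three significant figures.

36.6

ω = 110.8 rad/s
The rod makes angle φ with the slider axis where L sinφ = r sinθ; differentiating, L cosφ·φ̇ = r ω cosθ.
L cosφ = √(L² − r² sin²θ) = 0.13406 m.
|ω_rod| = r ω |cosθ| / √(L² − r² sin²θ) = 0.0485·110.8·0.91355/0.13406 = 36.624 rad/s.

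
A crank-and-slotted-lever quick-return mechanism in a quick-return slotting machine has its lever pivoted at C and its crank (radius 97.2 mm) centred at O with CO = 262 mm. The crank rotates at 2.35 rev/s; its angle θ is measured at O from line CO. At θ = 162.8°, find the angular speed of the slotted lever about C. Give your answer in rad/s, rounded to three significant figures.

7.46

ω = 14.77 rad/s (from 2.35 rev/s).
Crank pin A relative to C: A = (d + r cosθ, r sinθ); lever angle φ = atan2(r sinθ, d + r cosθ).
Differentiating tanφ: φ̇ = rω(d cosθ + r)/(d² + r² + 2dr cosθ).
d² + r² + 2dr cosθ = |CA|² = 0.0294368 m²;  d cosθ + r = -0.15308 m.
|ω_lever| = |0.0972·14.77·-0.15308| / 0.0294368 = 7.4636 rad/s.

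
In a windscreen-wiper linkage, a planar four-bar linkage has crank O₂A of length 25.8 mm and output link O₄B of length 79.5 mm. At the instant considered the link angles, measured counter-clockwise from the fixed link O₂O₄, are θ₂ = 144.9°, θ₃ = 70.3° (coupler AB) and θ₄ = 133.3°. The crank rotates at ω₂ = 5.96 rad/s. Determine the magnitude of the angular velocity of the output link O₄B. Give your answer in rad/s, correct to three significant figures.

2.09

ω₂ = 5.96 rad/s
Differentiating the loop-closure r₂e^{iθ₂}+r₃e^{iθ₃}=r₁+r₄e^{iθ₄} gives r₂ω₂e^{iθ₂}+r₃ω₃e^{iθ₃}=r₄ω₄e^{iθ₄}.
Eliminating the other unknown: ω₄ = r₂ω₂ sin(θ₂−θ₃) / [r₄ sin(θ₄−θ₃)].
Numerator sine = +0.96410; denominator sine = +0.89101.
Result = 0.0258·5.96·(+0.96410) / (0.0795·(+0.89101)) = +2.0928 rad/s; magnitude 2.0928 rad/s.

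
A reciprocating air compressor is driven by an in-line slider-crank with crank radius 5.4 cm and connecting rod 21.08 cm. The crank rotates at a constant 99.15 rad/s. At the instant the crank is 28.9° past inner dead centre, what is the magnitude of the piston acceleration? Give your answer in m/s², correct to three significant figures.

539

ω = 99.15 rad/s
x(θ) = r cosθ + √(L² − r² sin²θ); with ω constant, a = ω²·d²x/dθ².
d²x/dθ² = −r cosθ − r²(cos2θ)/√u − r⁴ sin²2θ/(4u^{3/2}),  u = L² − r² sin²θ = 0.0437556 m².
Substituting r = 0.054 m, L = 0.2108 m, θ = 28.9°: d²x/dθ² = -0.05487 m.
a = ω²·d²x/dθ² = (99.15)²·(-0.05487) = -539.41 m/s²;  |a| = 539.41 m/s².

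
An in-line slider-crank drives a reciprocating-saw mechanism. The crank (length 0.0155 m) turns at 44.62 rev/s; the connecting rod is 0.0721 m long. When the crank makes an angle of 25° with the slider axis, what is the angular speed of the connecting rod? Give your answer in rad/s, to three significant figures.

54.9

ω = 280.4 rad/s (converted from 44.62 rev/s).
The rod makes angle φ with the slider axis where L sinφ = r sinθ; differentiating, L cosφ·φ̇ = r ω cosθ.
L cosφ = √(L² − r² sin²θ) = 0.071802 m.
|ω_rod| = r ω |cosθ| / √(L² − r² sin²θ) = 0.0155·280.4·0.90631/0.071802 = 54.851 rad/s.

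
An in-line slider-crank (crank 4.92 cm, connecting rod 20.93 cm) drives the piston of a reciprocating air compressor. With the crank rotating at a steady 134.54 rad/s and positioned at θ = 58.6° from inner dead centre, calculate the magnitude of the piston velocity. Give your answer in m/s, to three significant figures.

6.36

ω = 134.5 rad/s
For an in-line slider-crank, x = r cosθ + √(L² − r² sin²θ), so v = −rω sinθ·[1 + r cosθ/√(L² − r² sin²θ)].
With r = 0.0492 m, L = 0.2093 m, θ = 58.6°: √(L² − r² sin²θ) = 0.20504 m.
v = −0.0492·134.5·0.85355·[1 + 0.0492·0.52101/0.20504] = -6.3563 m/s.
|v| = 6.3563 m/s.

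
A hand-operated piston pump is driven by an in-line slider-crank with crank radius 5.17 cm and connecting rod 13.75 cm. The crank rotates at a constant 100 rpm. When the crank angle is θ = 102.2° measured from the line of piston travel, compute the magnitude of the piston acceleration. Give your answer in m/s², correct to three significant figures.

ω = 2π·100/60 = 10.47 rad/s
x(θ) = r cosθ + √(L² − r² sin²θ); with ω constant, a = ω²·d²x/dθ².
d²x/dθ² = −r cosθ − r²(cos2θ)/√u − r⁴ sin²2θ/(4u^{3/2}),  u = L² − r² sin²θ = 0.0163527 m².
Substituting r = 0.0517 m, L = 0.1375 m, θ = 102.2°: d²x/dθ² = +0.029815 m.
a = ω²·d²x/dθ² = (10.47)²·(+0.029815) = +3.2696 m/s²;  |a| = 3.2696 m/s².

3.27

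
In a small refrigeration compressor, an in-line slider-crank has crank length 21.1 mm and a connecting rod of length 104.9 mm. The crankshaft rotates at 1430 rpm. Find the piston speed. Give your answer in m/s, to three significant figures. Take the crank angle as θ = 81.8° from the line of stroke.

3.22

ω = 2π·1430/60 = 149.7 rad/s
For an in-line slider-crank, x = r cosθ + √(L² − r² sin²θ), so v = −rω sinθ·[1 + r cosθ/√(L² − r² sin²θ)].
With r = 0.0211 m, L = 0.1049 m, θ = 81.8°: √(L² − r² sin²θ) = 0.1028 m.
v = −0.0211·149.7·0.98978·[1 + 0.0211·0.14263/0.1028] = -3.219 m/s.
|v| = 3.219 m/s.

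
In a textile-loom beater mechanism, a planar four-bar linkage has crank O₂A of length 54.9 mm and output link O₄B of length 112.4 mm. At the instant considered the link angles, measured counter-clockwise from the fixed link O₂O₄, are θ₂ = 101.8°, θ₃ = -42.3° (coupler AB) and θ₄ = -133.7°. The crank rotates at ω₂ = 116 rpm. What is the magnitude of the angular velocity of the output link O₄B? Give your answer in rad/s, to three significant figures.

3.48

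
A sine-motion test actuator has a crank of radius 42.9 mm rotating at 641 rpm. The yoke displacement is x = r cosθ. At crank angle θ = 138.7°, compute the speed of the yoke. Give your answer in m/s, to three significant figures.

ω = 67.13 rad/s (from 641 rpm).
x = r cosθ ⇒ ẋ = −rω sinθ.
|v| = rω|sinθ| = 0.0429·67.13·|sin 138.7°| = 1.9006 m/s.

1.90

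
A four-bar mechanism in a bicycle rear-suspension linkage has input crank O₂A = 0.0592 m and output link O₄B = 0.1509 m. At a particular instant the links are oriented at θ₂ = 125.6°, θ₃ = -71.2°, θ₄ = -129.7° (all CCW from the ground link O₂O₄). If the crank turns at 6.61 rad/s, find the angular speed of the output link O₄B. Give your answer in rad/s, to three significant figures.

0.879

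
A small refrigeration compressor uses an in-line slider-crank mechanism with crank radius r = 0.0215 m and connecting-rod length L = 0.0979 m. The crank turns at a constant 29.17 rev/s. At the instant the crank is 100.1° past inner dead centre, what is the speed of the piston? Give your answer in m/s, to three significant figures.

ω = 2π·29.2 = 183.3 rad/s
For an in-line slider-crank, x = r cosθ + √(L² − r² sin²θ), so v = −rω sinθ·[1 + r cosθ/√(L² − r² sin²θ)].
With r = 0.0215 m, L = 0.0979 m, θ = 100.1°: √(L² − r² sin²θ) = 0.095584 m.
v = −0.0215·183.3·0.98450·[1 + 0.0215·-0.17537/0.095584] = -3.7264 m/s.
|v| = 3.7264 m/s.

3.73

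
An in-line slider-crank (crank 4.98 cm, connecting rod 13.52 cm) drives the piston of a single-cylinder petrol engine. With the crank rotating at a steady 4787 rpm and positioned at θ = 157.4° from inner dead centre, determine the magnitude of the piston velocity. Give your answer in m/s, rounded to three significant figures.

6.30

ω = 2π·4787/60 = 501.3 rad/s
For an in-line slider-crank, x = r cosθ + √(L² − r² sin²θ), so v = −rω sinθ·[1 + r cosθ/√(L² − r² sin²θ)].
With r = 0.0498 m, L = 0.1352 m, θ = 157.4°: √(L² − r² sin²θ) = 0.13384 m.
v = −0.0498·501.3·0.38430·[1 + 0.0498·-0.92321/0.13384] = -6.2981 m/s.
|v| = 6.2981 m/s.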